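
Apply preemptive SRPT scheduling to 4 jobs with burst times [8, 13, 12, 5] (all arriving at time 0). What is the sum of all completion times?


Since all jobs arrive at t=0, SRPT equals SPT ordering.
SPT order: [5, 8, 12, 13]
Completion times:
  Job 1: p=5, C=5
  Job 2: p=8, C=13
  Job 3: p=12, C=25
  Job 4: p=13, C=38
Total completion time = 5 + 13 + 25 + 38 = 81

81


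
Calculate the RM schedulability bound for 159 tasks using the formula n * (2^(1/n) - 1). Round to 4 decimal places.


Compute 2^(1/159) = 1.0043689323
Subtract 1: 1.0043689323 - 1 = 0.0043689323
Multiply by n: 159 * 0.0043689323 = 0.6946602357
Round to 4 dp: 0.6947

0.6947


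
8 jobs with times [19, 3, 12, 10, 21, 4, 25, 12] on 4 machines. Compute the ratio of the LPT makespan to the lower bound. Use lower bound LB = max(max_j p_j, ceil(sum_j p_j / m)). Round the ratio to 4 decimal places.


LPT order: [25, 21, 19, 12, 12, 10, 4, 3]
Machine loads after assignment: [25, 25, 29, 27]
LPT makespan = 29
Lower bound = max(max_job, ceil(total/4)) = max(25, 27) = 27
Ratio = 29 / 27 = 1.0741

1.0741


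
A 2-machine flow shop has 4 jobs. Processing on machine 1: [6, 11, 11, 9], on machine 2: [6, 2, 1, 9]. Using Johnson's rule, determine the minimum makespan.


Apply Johnson's rule:
  Group 1 (a <= b): [(1, 6, 6), (4, 9, 9)]
  Group 2 (a > b): [(2, 11, 2), (3, 11, 1)]
Optimal job order: [1, 4, 2, 3]
Schedule:
  Job 1: M1 done at 6, M2 done at 12
  Job 4: M1 done at 15, M2 done at 24
  Job 2: M1 done at 26, M2 done at 28
  Job 3: M1 done at 37, M2 done at 38
Makespan = 38

38


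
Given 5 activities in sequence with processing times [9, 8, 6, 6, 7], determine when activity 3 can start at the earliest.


Activity 3 starts after activities 1 through 2 complete.
Predecessor durations: [9, 8]
ES = 9 + 8 = 17

17


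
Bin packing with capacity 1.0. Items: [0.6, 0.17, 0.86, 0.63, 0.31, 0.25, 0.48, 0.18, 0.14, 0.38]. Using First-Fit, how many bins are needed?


Place items sequentially using First-Fit:
  Item 0.6 -> new Bin 1
  Item 0.17 -> Bin 1 (now 0.77)
  Item 0.86 -> new Bin 2
  Item 0.63 -> new Bin 3
  Item 0.31 -> Bin 3 (now 0.94)
  Item 0.25 -> new Bin 4
  Item 0.48 -> Bin 4 (now 0.73)
  Item 0.18 -> Bin 1 (now 0.95)
  Item 0.14 -> Bin 2 (now 1.0)
  Item 0.38 -> new Bin 5
Total bins used = 5

5


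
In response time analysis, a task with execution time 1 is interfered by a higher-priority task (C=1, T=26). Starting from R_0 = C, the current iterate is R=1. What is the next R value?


R_next = C + ceil(R_prev / T_hp) * C_hp
ceil(1 / 26) = ceil(0.0385) = 1
Interference = 1 * 1 = 1
R_next = 1 + 1 = 2

2


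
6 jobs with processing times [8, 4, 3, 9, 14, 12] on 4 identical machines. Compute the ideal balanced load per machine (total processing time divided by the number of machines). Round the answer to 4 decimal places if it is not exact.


Total processing time = 8 + 4 + 3 + 9 + 14 + 12 = 50
Number of machines = 4
Ideal balanced load = 50 / 4 = 12.5

12.5


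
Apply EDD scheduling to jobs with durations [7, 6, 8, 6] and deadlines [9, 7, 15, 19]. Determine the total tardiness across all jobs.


Sort by due date (EDD order): [(6, 7), (7, 9), (8, 15), (6, 19)]
Compute completion times and tardiness:
  Job 1: p=6, d=7, C=6, tardiness=max(0,6-7)=0
  Job 2: p=7, d=9, C=13, tardiness=max(0,13-9)=4
  Job 3: p=8, d=15, C=21, tardiness=max(0,21-15)=6
  Job 4: p=6, d=19, C=27, tardiness=max(0,27-19)=8
Total tardiness = 18

18


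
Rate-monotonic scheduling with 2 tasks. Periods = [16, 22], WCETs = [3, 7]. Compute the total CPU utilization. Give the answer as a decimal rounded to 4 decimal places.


Compute individual utilizations (exact fractions):
  Task 1: C/T = 3/16 (approx. 0.1875)
  Task 2: C/T = 7/22 (approx. 0.3182)
Total utilization U = 3/16 + 7/22 = 89/176
Rounded to 4 decimal places: U = 0.5057
RM (Liu & Layland) bound for 2 tasks = 0.828427; compare with U = 89/176 (approx. 0.505682)
U <= bound, so schedulable by RM sufficient condition.

0.5057


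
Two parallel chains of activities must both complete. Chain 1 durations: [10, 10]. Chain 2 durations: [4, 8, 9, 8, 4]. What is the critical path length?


Path A total = 10 + 10 = 20
Path B total = 4 + 8 + 9 + 8 + 4 = 33
Critical path = longest path = max(20, 33) = 33

33


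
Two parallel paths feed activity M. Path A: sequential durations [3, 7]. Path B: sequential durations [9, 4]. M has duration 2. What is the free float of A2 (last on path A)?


ES(A2) = sum of predecessors on chain A = 3
EF(A2) = ES + duration = 3 + 7 = 10
Successor of A2 is M. ES(M) = max(sum(A), sum(B)) = max(10, 13) = 13
Free float = ES(successor) - EF(current) = 13 - 10 = 3

3


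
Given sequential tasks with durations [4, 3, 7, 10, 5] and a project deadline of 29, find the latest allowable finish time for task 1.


LF(activity 1) = deadline - sum of successor durations
Successors: activities 2 through 5 with durations [3, 7, 10, 5]
Sum of successor durations = 25
LF = 29 - 25 = 4

4


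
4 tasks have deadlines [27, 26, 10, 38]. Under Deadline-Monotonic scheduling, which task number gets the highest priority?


Sort tasks by relative deadline (ascending):
  Task 3: deadline = 10
  Task 2: deadline = 26
  Task 1: deadline = 27
  Task 4: deadline = 38
Priority order (highest first): [3, 2, 1, 4]
Highest priority task = 3

3


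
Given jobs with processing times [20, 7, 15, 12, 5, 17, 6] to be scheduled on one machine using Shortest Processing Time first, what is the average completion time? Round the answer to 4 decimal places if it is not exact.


Sort jobs by processing time (SPT order): [5, 6, 7, 12, 15, 17, 20]
Compute completion times sequentially:
  Job 1: processing = 5, completes at 5
  Job 2: processing = 6, completes at 11
  Job 3: processing = 7, completes at 18
  Job 4: processing = 12, completes at 30
  Job 5: processing = 15, completes at 45
  Job 6: processing = 17, completes at 62
  Job 7: processing = 20, completes at 82
Sum of completion times = 253
Average completion time = 253/7 = 36.1429

36.1429


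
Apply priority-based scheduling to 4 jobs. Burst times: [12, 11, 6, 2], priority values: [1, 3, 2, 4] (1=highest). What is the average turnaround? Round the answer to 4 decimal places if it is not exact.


Sort by priority (ascending = highest first):
Order: [(1, 12), (2, 6), (3, 11), (4, 2)]
Completion times:
  Priority 1, burst=12, C=12
  Priority 2, burst=6, C=18
  Priority 3, burst=11, C=29
  Priority 4, burst=2, C=31
Average turnaround = 90/4 = 22.5

22.5


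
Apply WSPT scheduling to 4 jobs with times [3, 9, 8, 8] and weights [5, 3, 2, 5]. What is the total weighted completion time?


Compute p/w ratios and sort ascending (WSPT): [(3, 5), (8, 5), (9, 3), (8, 2)]
Compute weighted completion times:
  Job (p=3,w=5): C=3, w*C=5*3=15
  Job (p=8,w=5): C=11, w*C=5*11=55
  Job (p=9,w=3): C=20, w*C=3*20=60
  Job (p=8,w=2): C=28, w*C=2*28=56
Total weighted completion time = 186

186


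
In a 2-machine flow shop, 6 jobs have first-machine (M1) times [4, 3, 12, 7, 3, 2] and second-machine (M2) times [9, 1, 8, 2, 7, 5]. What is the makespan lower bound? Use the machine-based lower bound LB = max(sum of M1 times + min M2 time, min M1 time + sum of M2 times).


LB1 = sum(M1 times) + min(M2 times) = 31 + 1 = 32
LB2 = min(M1 times) + sum(M2 times) = 2 + 32 = 34
Lower bound = max(LB1, LB2) = max(32, 34) = 34

34


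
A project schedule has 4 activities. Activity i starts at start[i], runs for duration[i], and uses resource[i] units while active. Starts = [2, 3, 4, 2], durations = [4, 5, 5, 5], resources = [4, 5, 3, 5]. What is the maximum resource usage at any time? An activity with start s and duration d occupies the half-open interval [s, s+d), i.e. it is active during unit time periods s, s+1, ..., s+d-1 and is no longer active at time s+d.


Each activity i is active on [start_i, start_i + duration_i).
Compute total resource usage per time slot:
  t=0: active resources = [], total = 0
  t=1: active resources = [], total = 0
  t=2: active resources = [4, 5], total = 9
  t=3: active resources = [4, 5, 5], total = 14
  t=4: active resources = [4, 5, 3, 5], total = 17
  t=5: active resources = [4, 5, 3, 5], total = 17
  t=6: active resources = [5, 3, 5], total = 13
  t=7: active resources = [5, 3], total = 8
  t=8: active resources = [3], total = 3
Peak resource demand = 17

17


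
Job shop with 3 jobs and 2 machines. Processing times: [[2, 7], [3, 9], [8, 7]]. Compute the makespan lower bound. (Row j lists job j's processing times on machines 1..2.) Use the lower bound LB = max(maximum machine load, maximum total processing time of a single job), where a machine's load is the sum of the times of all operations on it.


Machine loads:
  Machine 1: 2 + 3 + 8 = 13
  Machine 2: 7 + 9 + 7 = 23
Max machine load = 23
Job totals:
  Job 1: 9
  Job 2: 12
  Job 3: 15
Max job total = 15
Lower bound = max(23, 15) = 23

23


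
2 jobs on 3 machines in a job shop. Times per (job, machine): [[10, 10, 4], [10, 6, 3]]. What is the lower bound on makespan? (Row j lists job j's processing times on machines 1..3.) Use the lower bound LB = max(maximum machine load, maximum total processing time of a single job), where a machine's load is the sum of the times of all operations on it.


Machine loads:
  Machine 1: 10 + 10 = 20
  Machine 2: 10 + 6 = 16
  Machine 3: 4 + 3 = 7
Max machine load = 20
Job totals:
  Job 1: 24
  Job 2: 19
Max job total = 24
Lower bound = max(20, 24) = 24

24


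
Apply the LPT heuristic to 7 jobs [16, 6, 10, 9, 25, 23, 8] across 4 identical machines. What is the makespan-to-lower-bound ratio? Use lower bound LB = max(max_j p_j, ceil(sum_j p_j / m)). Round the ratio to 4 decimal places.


LPT order: [25, 23, 16, 10, 9, 8, 6]
Machine loads after assignment: [25, 23, 24, 25]
LPT makespan = 25
Lower bound = max(max_job, ceil(total/4)) = max(25, 25) = 25
Ratio = 25 / 25 = 1.0

1.0


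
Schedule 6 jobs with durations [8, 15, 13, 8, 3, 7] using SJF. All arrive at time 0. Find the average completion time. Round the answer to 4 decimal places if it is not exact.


SJF order (ascending): [3, 7, 8, 8, 13, 15]
Completion times:
  Job 1: burst=3, C=3
  Job 2: burst=7, C=10
  Job 3: burst=8, C=18
  Job 4: burst=8, C=26
  Job 5: burst=13, C=39
  Job 6: burst=15, C=54
Average completion = 150/6 = 25.0

25.0


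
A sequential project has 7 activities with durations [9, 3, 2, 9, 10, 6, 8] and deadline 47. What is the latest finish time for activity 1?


LF(activity 1) = deadline - sum of successor durations
Successors: activities 2 through 7 with durations [3, 2, 9, 10, 6, 8]
Sum of successor durations = 38
LF = 47 - 38 = 9

9


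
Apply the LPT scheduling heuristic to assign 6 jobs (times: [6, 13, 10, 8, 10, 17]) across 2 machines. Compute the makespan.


Sort jobs in decreasing order (LPT): [17, 13, 10, 10, 8, 6]
Assign each job to the least loaded machine:
  Machine 1: jobs [17, 10, 6], load = 33
  Machine 2: jobs [13, 10, 8], load = 31
Makespan = max load = 33

33


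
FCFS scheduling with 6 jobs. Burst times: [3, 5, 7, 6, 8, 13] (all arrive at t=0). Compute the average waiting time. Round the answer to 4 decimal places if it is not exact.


FCFS order (as given): [3, 5, 7, 6, 8, 13]
Waiting times:
  Job 1: wait = 0
  Job 2: wait = 3
  Job 3: wait = 8
  Job 4: wait = 15
  Job 5: wait = 21
  Job 6: wait = 29
Sum of waiting times = 76
Average waiting time = 76/6 = 12.6667

12.6667


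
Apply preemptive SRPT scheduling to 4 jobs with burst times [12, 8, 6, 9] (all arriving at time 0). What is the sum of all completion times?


Since all jobs arrive at t=0, SRPT equals SPT ordering.
SPT order: [6, 8, 9, 12]
Completion times:
  Job 1: p=6, C=6
  Job 2: p=8, C=14
  Job 3: p=9, C=23
  Job 4: p=12, C=35
Total completion time = 6 + 14 + 23 + 35 = 78

78


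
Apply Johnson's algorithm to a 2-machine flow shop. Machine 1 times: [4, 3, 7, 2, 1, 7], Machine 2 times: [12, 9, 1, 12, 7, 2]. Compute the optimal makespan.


Apply Johnson's rule:
  Group 1 (a <= b): [(5, 1, 7), (4, 2, 12), (2, 3, 9), (1, 4, 12)]
  Group 2 (a > b): [(6, 7, 2), (3, 7, 1)]
Optimal job order: [5, 4, 2, 1, 6, 3]
Schedule:
  Job 5: M1 done at 1, M2 done at 8
  Job 4: M1 done at 3, M2 done at 20
  Job 2: M1 done at 6, M2 done at 29
  Job 1: M1 done at 10, M2 done at 41
  Job 6: M1 done at 17, M2 done at 43
  Job 3: M1 done at 24, M2 done at 44
Makespan = 44

44


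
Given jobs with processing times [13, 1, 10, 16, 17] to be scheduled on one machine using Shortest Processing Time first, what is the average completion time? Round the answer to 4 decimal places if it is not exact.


Sort jobs by processing time (SPT order): [1, 10, 13, 16, 17]
Compute completion times sequentially:
  Job 1: processing = 1, completes at 1
  Job 2: processing = 10, completes at 11
  Job 3: processing = 13, completes at 24
  Job 4: processing = 16, completes at 40
  Job 5: processing = 17, completes at 57
Sum of completion times = 133
Average completion time = 133/5 = 26.6

26.6


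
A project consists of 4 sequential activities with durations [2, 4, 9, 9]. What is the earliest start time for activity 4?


Activity 4 starts after activities 1 through 3 complete.
Predecessor durations: [2, 4, 9]
ES = 2 + 4 + 9 = 15

15


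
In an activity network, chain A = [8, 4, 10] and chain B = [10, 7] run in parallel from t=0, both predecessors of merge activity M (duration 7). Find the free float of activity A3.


ES(A3) = sum of predecessors on chain A = 12
EF(A3) = ES + duration = 12 + 10 = 22
Successor of A3 is M. ES(M) = max(sum(A), sum(B)) = max(22, 17) = 22
Free float = ES(successor) - EF(current) = 22 - 22 = 0

0


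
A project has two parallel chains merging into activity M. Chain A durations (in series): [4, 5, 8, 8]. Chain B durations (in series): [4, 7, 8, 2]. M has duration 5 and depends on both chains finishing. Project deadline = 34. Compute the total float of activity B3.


Forward pass: ES(B3) = sum of predecessors on chain B = 11
EF = ES + duration = 11 + 8 = 19
Backward pass: LF(M) = deadline = 34; LS(M) = 34 - 5 = 29
LF(B3) = LS(M) - sum(successors on chain B) = 29 - 2 = 27
LS = LF - duration = 27 - 8 = 19
Total float = LS - ES = 19 - 11 = 8

8


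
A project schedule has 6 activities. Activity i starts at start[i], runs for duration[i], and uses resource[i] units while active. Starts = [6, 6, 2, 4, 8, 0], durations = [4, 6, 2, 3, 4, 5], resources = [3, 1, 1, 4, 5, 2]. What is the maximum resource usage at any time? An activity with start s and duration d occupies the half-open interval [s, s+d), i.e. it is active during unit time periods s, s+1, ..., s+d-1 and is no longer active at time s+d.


Each activity i is active on [start_i, start_i + duration_i).
Compute total resource usage per time slot:
  t=0: active resources = [2], total = 2
  t=1: active resources = [2], total = 2
  t=2: active resources = [1, 2], total = 3
  t=3: active resources = [1, 2], total = 3
  t=4: active resources = [4, 2], total = 6
  t=5: active resources = [4], total = 4
  t=6: active resources = [3, 1, 4], total = 8
  t=7: active resources = [3, 1], total = 4
  t=8: active resources = [3, 1, 5], total = 9
  t=9: active resources = [3, 1, 5], total = 9
  t=10: active resources = [1, 5], total = 6
  t=11: active resources = [1, 5], total = 6
Peak resource demand = 9

9


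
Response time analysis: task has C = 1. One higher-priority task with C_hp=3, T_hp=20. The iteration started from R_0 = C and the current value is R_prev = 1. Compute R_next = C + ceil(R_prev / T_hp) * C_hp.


R_next = C + ceil(R_prev / T_hp) * C_hp
ceil(1 / 20) = ceil(0.05) = 1
Interference = 1 * 3 = 3
R_next = 1 + 3 = 4

4


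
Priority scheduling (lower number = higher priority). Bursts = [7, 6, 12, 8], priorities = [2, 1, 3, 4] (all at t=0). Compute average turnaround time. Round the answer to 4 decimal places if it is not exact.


Sort by priority (ascending = highest first):
Order: [(1, 6), (2, 7), (3, 12), (4, 8)]
Completion times:
  Priority 1, burst=6, C=6
  Priority 2, burst=7, C=13
  Priority 3, burst=12, C=25
  Priority 4, burst=8, C=33
Average turnaround = 77/4 = 19.25

19.25


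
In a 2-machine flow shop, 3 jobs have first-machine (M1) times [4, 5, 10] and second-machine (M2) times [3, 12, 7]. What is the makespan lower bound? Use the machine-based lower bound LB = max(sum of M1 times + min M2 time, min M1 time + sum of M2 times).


LB1 = sum(M1 times) + min(M2 times) = 19 + 3 = 22
LB2 = min(M1 times) + sum(M2 times) = 4 + 22 = 26
Lower bound = max(LB1, LB2) = max(22, 26) = 26

26


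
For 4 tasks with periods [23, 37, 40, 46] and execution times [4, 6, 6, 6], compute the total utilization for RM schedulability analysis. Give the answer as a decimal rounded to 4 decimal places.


Compute individual utilizations (exact fractions):
  Task 1: C/T = 4/23 (approx. 0.1739)
  Task 2: C/T = 6/37 (approx. 0.1622)
  Task 3: C/T = 6/40 = 3/20 (approx. 0.15)
  Task 4: C/T = 6/46 = 3/23 (approx. 0.1304)
Total utilization U = 4/23 + 6/37 + 3/20 + 3/23 = 10493/17020
Rounded to 4 decimal places: U = 0.6165
RM (Liu & Layland) bound for 4 tasks = 0.756828; compare with U = 10493/17020 (approx. 0.616510)
U <= bound, so schedulable by RM sufficient condition.

0.6165


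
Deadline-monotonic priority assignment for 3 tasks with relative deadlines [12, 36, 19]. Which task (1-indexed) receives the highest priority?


Sort tasks by relative deadline (ascending):
  Task 1: deadline = 12
  Task 3: deadline = 19
  Task 2: deadline = 36
Priority order (highest first): [1, 3, 2]
Highest priority task = 1

1


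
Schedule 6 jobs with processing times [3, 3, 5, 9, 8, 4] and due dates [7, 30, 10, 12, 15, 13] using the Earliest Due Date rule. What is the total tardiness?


Sort by due date (EDD order): [(3, 7), (5, 10), (9, 12), (4, 13), (8, 15), (3, 30)]
Compute completion times and tardiness:
  Job 1: p=3, d=7, C=3, tardiness=max(0,3-7)=0
  Job 2: p=5, d=10, C=8, tardiness=max(0,8-10)=0
  Job 3: p=9, d=12, C=17, tardiness=max(0,17-12)=5
  Job 4: p=4, d=13, C=21, tardiness=max(0,21-13)=8
  Job 5: p=8, d=15, C=29, tardiness=max(0,29-15)=14
  Job 6: p=3, d=30, C=32, tardiness=max(0,32-30)=2
Total tardiness = 29

29


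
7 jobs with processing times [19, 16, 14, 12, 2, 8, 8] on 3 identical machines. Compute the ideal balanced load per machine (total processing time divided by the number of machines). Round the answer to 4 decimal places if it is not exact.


Total processing time = 19 + 16 + 14 + 12 + 2 + 8 + 8 = 79
Number of machines = 3
Ideal balanced load = 79 / 3 = 26.3333

26.3333


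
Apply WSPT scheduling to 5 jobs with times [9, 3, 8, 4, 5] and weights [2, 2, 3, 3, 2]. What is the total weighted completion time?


Compute p/w ratios and sort ascending (WSPT): [(4, 3), (3, 2), (5, 2), (8, 3), (9, 2)]
Compute weighted completion times:
  Job (p=4,w=3): C=4, w*C=3*4=12
  Job (p=3,w=2): C=7, w*C=2*7=14
  Job (p=5,w=2): C=12, w*C=2*12=24
  Job (p=8,w=3): C=20, w*C=3*20=60
  Job (p=9,w=2): C=29, w*C=2*29=58
Total weighted completion time = 168

168


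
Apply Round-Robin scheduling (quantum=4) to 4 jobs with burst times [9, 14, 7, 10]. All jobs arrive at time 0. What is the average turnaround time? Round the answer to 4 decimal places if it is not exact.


Time quantum = 4
Execution trace:
  J1 runs 4 units, time = 4
  J2 runs 4 units, time = 8
  J3 runs 4 units, time = 12
  J4 runs 4 units, time = 16
  J1 runs 4 units, time = 20
  J2 runs 4 units, time = 24
  J3 runs 3 units, time = 27
  J4 runs 4 units, time = 31
  J1 runs 1 units, time = 32
  J2 runs 4 units, time = 36
  J4 runs 2 units, time = 38
  J2 runs 2 units, time = 40
Finish times: [32, 40, 27, 38]
Average turnaround = 137/4 = 34.25

34.25


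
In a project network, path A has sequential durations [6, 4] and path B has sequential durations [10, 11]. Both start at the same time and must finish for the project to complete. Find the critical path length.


Path A total = 6 + 4 = 10
Path B total = 10 + 11 = 21
Critical path = longest path = max(10, 21) = 21

21


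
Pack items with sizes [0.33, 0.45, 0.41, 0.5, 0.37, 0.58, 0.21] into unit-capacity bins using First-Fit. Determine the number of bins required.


Place items sequentially using First-Fit:
  Item 0.33 -> new Bin 1
  Item 0.45 -> Bin 1 (now 0.78)
  Item 0.41 -> new Bin 2
  Item 0.5 -> Bin 2 (now 0.91)
  Item 0.37 -> new Bin 3
  Item 0.58 -> Bin 3 (now 0.95)
  Item 0.21 -> Bin 1 (now 0.99)
Total bins used = 3

3


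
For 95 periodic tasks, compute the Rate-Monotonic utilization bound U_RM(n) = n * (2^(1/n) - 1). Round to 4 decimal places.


Compute 2^(1/95) = 1.0073229689
Subtract 1: 1.0073229689 - 1 = 0.0073229689
Multiply by n: 95 * 0.0073229689 = 0.6956820455
Round to 4 dp: 0.6957

0.6957


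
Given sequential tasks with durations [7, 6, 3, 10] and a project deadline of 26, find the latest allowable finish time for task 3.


LF(activity 3) = deadline - sum of successor durations
Successors: activities 4 through 4 with durations [10]
Sum of successor durations = 10
LF = 26 - 10 = 16

16


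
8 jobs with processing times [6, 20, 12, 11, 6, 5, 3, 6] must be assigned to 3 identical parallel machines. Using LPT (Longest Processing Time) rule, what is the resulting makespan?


Sort jobs in decreasing order (LPT): [20, 12, 11, 6, 6, 6, 5, 3]
Assign each job to the least loaded machine:
  Machine 1: jobs [20, 3], load = 23
  Machine 2: jobs [12, 6, 5], load = 23
  Machine 3: jobs [11, 6, 6], load = 23
Makespan = max load = 23

23


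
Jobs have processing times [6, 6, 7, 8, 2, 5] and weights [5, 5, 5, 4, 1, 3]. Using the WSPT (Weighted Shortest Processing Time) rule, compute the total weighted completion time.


Compute p/w ratios and sort ascending (WSPT): [(6, 5), (6, 5), (7, 5), (5, 3), (8, 4), (2, 1)]
Compute weighted completion times:
  Job (p=6,w=5): C=6, w*C=5*6=30
  Job (p=6,w=5): C=12, w*C=5*12=60
  Job (p=7,w=5): C=19, w*C=5*19=95
  Job (p=5,w=3): C=24, w*C=3*24=72
  Job (p=8,w=4): C=32, w*C=4*32=128
  Job (p=2,w=1): C=34, w*C=1*34=34
Total weighted completion time = 419

419


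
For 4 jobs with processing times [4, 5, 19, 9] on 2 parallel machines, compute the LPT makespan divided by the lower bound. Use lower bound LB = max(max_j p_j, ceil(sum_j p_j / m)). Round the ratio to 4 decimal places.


LPT order: [19, 9, 5, 4]
Machine loads after assignment: [19, 18]
LPT makespan = 19
Lower bound = max(max_job, ceil(total/2)) = max(19, 19) = 19
Ratio = 19 / 19 = 1.0

1.0


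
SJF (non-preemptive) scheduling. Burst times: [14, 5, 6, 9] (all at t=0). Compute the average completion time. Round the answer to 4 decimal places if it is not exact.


SJF order (ascending): [5, 6, 9, 14]
Completion times:
  Job 1: burst=5, C=5
  Job 2: burst=6, C=11
  Job 3: burst=9, C=20
  Job 4: burst=14, C=34
Average completion = 70/4 = 17.5

17.5


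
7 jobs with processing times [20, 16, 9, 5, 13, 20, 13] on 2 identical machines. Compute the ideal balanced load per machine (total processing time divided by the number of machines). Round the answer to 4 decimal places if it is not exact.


Total processing time = 20 + 16 + 9 + 5 + 13 + 20 + 13 = 96
Number of machines = 2
Ideal balanced load = 96 / 2 = 48.0

48.0


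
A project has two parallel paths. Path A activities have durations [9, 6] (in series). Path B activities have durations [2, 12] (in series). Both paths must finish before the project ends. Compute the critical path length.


Path A total = 9 + 6 = 15
Path B total = 2 + 12 = 14
Critical path = longest path = max(15, 14) = 15

15


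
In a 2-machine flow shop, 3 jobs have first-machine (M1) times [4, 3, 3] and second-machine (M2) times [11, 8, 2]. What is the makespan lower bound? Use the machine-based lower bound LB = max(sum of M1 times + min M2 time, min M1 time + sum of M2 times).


LB1 = sum(M1 times) + min(M2 times) = 10 + 2 = 12
LB2 = min(M1 times) + sum(M2 times) = 3 + 21 = 24
Lower bound = max(LB1, LB2) = max(12, 24) = 24

24


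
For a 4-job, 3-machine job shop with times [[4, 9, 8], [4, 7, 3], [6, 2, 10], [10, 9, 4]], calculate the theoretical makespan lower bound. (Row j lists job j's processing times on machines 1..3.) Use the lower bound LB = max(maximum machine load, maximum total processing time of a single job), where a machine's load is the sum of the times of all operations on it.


Machine loads:
  Machine 1: 4 + 4 + 6 + 10 = 24
  Machine 2: 9 + 7 + 2 + 9 = 27
  Machine 3: 8 + 3 + 10 + 4 = 25
Max machine load = 27
Job totals:
  Job 1: 21
  Job 2: 14
  Job 3: 18
  Job 4: 23
Max job total = 23
Lower bound = max(27, 23) = 27

27


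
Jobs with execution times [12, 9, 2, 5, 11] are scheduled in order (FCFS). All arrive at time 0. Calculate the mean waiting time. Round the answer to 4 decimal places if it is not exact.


FCFS order (as given): [12, 9, 2, 5, 11]
Waiting times:
  Job 1: wait = 0
  Job 2: wait = 12
  Job 3: wait = 21
  Job 4: wait = 23
  Job 5: wait = 28
Sum of waiting times = 84
Average waiting time = 84/5 = 16.8

16.8


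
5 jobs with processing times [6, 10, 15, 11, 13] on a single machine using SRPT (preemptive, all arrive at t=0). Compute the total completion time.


Since all jobs arrive at t=0, SRPT equals SPT ordering.
SPT order: [6, 10, 11, 13, 15]
Completion times:
  Job 1: p=6, C=6
  Job 2: p=10, C=16
  Job 3: p=11, C=27
  Job 4: p=13, C=40
  Job 5: p=15, C=55
Total completion time = 6 + 16 + 27 + 40 + 55 = 144

144


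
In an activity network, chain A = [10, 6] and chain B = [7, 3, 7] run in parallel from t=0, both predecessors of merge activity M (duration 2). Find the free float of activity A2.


ES(A2) = sum of predecessors on chain A = 10
EF(A2) = ES + duration = 10 + 6 = 16
Successor of A2 is M. ES(M) = max(sum(A), sum(B)) = max(16, 17) = 17
Free float = ES(successor) - EF(current) = 17 - 16 = 1

1


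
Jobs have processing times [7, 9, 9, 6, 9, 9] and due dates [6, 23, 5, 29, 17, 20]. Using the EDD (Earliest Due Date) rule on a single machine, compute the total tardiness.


Sort by due date (EDD order): [(9, 5), (7, 6), (9, 17), (9, 20), (9, 23), (6, 29)]
Compute completion times and tardiness:
  Job 1: p=9, d=5, C=9, tardiness=max(0,9-5)=4
  Job 2: p=7, d=6, C=16, tardiness=max(0,16-6)=10
  Job 3: p=9, d=17, C=25, tardiness=max(0,25-17)=8
  Job 4: p=9, d=20, C=34, tardiness=max(0,34-20)=14
  Job 5: p=9, d=23, C=43, tardiness=max(0,43-23)=20
  Job 6: p=6, d=29, C=49, tardiness=max(0,49-29)=20
Total tardiness = 76

76


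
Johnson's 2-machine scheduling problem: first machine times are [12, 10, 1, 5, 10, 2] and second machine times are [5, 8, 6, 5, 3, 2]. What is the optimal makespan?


Apply Johnson's rule:
  Group 1 (a <= b): [(3, 1, 6), (6, 2, 2), (4, 5, 5)]
  Group 2 (a > b): [(2, 10, 8), (1, 12, 5), (5, 10, 3)]
Optimal job order: [3, 6, 4, 2, 1, 5]
Schedule:
  Job 3: M1 done at 1, M2 done at 7
  Job 6: M1 done at 3, M2 done at 9
  Job 4: M1 done at 8, M2 done at 14
  Job 2: M1 done at 18, M2 done at 26
  Job 1: M1 done at 30, M2 done at 35
  Job 5: M1 done at 40, M2 done at 43
Makespan = 43

43


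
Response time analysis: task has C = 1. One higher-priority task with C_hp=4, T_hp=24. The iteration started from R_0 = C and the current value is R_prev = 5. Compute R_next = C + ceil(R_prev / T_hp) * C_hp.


R_next = C + ceil(R_prev / T_hp) * C_hp
ceil(5 / 24) = ceil(0.2083) = 1
Interference = 1 * 4 = 4
R_next = 1 + 4 = 5
R_next = R_prev, so the iteration has converged (response time = 5).

5


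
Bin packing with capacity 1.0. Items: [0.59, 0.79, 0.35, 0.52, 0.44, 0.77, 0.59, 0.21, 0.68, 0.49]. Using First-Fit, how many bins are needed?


Place items sequentially using First-Fit:
  Item 0.59 -> new Bin 1
  Item 0.79 -> new Bin 2
  Item 0.35 -> Bin 1 (now 0.94)
  Item 0.52 -> new Bin 3
  Item 0.44 -> Bin 3 (now 0.96)
  Item 0.77 -> new Bin 4
  Item 0.59 -> new Bin 5
  Item 0.21 -> Bin 2 (now 1.0)
  Item 0.68 -> new Bin 6
  Item 0.49 -> new Bin 7
Total bins used = 7

7


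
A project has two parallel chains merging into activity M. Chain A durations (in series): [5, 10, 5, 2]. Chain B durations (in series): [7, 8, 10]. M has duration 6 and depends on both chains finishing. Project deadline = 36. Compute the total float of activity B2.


Forward pass: ES(B2) = sum of predecessors on chain B = 7
EF = ES + duration = 7 + 8 = 15
Backward pass: LF(M) = deadline = 36; LS(M) = 36 - 6 = 30
LF(B2) = LS(M) - sum(successors on chain B) = 30 - 10 = 20
LS = LF - duration = 20 - 8 = 12
Total float = LS - ES = 12 - 7 = 5

5


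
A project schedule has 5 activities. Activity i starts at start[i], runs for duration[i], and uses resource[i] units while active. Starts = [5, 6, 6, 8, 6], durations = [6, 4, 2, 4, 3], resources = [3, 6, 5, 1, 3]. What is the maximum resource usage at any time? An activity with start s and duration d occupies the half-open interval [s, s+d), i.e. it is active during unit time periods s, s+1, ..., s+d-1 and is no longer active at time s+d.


Each activity i is active on [start_i, start_i + duration_i).
Compute total resource usage per time slot:
  t=0: active resources = [], total = 0
  t=1: active resources = [], total = 0
  t=2: active resources = [], total = 0
  t=3: active resources = [], total = 0
  t=4: active resources = [], total = 0
  t=5: active resources = [3], total = 3
  t=6: active resources = [3, 6, 5, 3], total = 17
  t=7: active resources = [3, 6, 5, 3], total = 17
  t=8: active resources = [3, 6, 1, 3], total = 13
  t=9: active resources = [3, 6, 1], total = 10
  t=10: active resources = [3, 1], total = 4
  t=11: active resources = [1], total = 1
Peak resource demand = 17

17


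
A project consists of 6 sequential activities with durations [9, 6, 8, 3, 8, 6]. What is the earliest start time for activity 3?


Activity 3 starts after activities 1 through 2 complete.
Predecessor durations: [9, 6]
ES = 9 + 6 = 15

15


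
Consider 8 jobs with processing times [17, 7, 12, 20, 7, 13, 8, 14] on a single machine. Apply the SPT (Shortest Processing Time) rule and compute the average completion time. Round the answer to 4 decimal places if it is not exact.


Sort jobs by processing time (SPT order): [7, 7, 8, 12, 13, 14, 17, 20]
Compute completion times sequentially:
  Job 1: processing = 7, completes at 7
  Job 2: processing = 7, completes at 14
  Job 3: processing = 8, completes at 22
  Job 4: processing = 12, completes at 34
  Job 5: processing = 13, completes at 47
  Job 6: processing = 14, completes at 61
  Job 7: processing = 17, completes at 78
  Job 8: processing = 20, completes at 98
Sum of completion times = 361
Average completion time = 361/8 = 45.125

45.125


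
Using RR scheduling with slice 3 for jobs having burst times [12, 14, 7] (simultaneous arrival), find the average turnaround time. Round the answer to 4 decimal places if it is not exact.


Time quantum = 3
Execution trace:
  J1 runs 3 units, time = 3
  J2 runs 3 units, time = 6
  J3 runs 3 units, time = 9
  J1 runs 3 units, time = 12
  J2 runs 3 units, time = 15
  J3 runs 3 units, time = 18
  J1 runs 3 units, time = 21
  J2 runs 3 units, time = 24
  J3 runs 1 units, time = 25
  J1 runs 3 units, time = 28
  J2 runs 3 units, time = 31
  J2 runs 2 units, time = 33
Finish times: [28, 33, 25]
Average turnaround = 86/3 = 28.6667

28.6667


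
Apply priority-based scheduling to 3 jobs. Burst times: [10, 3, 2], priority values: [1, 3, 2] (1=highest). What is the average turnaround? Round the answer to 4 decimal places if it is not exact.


Sort by priority (ascending = highest first):
Order: [(1, 10), (2, 2), (3, 3)]
Completion times:
  Priority 1, burst=10, C=10
  Priority 2, burst=2, C=12
  Priority 3, burst=3, C=15
Average turnaround = 37/3 = 12.3333

12.3333


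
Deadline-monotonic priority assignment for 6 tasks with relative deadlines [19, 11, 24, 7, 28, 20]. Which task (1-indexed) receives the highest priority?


Sort tasks by relative deadline (ascending):
  Task 4: deadline = 7
  Task 2: deadline = 11
  Task 1: deadline = 19
  Task 6: deadline = 20
  Task 3: deadline = 24
  Task 5: deadline = 28
Priority order (highest first): [4, 2, 1, 6, 3, 5]
Highest priority task = 4

4


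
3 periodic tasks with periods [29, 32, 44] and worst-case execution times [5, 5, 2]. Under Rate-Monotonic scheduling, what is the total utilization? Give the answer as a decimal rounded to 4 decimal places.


Compute individual utilizations (exact fractions):
  Task 1: C/T = 5/29 (approx. 0.1724)
  Task 2: C/T = 5/32 (approx. 0.1563)
  Task 3: C/T = 2/44 = 1/22 (approx. 0.0455)
Total utilization U = 5/29 + 5/32 + 1/22 = 3819/10208
Rounded to 4 decimal places: U = 0.3741
RM (Liu & Layland) bound for 3 tasks = 0.779763; compare with U = 3819/10208 (approx. 0.374118)
U <= bound, so schedulable by RM sufficient condition.

0.3741


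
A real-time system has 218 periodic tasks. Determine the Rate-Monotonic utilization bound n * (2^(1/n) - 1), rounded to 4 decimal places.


Compute 2^(1/218) = 1.0031846344
Subtract 1: 1.0031846344 - 1 = 0.0031846344
Multiply by n: 218 * 0.0031846344 = 0.6942502992
Round to 4 dp: 0.6943

0.6943


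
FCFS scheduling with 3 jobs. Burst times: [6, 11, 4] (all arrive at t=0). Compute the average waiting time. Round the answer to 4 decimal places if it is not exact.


FCFS order (as given): [6, 11, 4]
Waiting times:
  Job 1: wait = 0
  Job 2: wait = 6
  Job 3: wait = 17
Sum of waiting times = 23
Average waiting time = 23/3 = 7.6667

7.6667


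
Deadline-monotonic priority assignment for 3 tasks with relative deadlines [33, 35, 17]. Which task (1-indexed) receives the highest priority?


Sort tasks by relative deadline (ascending):
  Task 3: deadline = 17
  Task 1: deadline = 33
  Task 2: deadline = 35
Priority order (highest first): [3, 1, 2]
Highest priority task = 3

3


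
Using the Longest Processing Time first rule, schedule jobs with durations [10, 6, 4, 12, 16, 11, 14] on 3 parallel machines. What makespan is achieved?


Sort jobs in decreasing order (LPT): [16, 14, 12, 11, 10, 6, 4]
Assign each job to the least loaded machine:
  Machine 1: jobs [16, 6, 4], load = 26
  Machine 2: jobs [14, 10], load = 24
  Machine 3: jobs [12, 11], load = 23
Makespan = max load = 26

26


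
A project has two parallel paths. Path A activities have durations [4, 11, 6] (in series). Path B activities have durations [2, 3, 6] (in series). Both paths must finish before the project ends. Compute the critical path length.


Path A total = 4 + 11 + 6 = 21
Path B total = 2 + 3 + 6 = 11
Critical path = longest path = max(21, 11) = 21

21


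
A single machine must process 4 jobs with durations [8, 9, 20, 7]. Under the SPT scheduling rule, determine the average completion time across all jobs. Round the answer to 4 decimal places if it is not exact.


Sort jobs by processing time (SPT order): [7, 8, 9, 20]
Compute completion times sequentially:
  Job 1: processing = 7, completes at 7
  Job 2: processing = 8, completes at 15
  Job 3: processing = 9, completes at 24
  Job 4: processing = 20, completes at 44
Sum of completion times = 90
Average completion time = 90/4 = 22.5

22.5


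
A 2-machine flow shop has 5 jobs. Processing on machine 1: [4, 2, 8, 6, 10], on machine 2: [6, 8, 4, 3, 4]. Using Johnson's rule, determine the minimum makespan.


Apply Johnson's rule:
  Group 1 (a <= b): [(2, 2, 8), (1, 4, 6)]
  Group 2 (a > b): [(3, 8, 4), (5, 10, 4), (4, 6, 3)]
Optimal job order: [2, 1, 3, 5, 4]
Schedule:
  Job 2: M1 done at 2, M2 done at 10
  Job 1: M1 done at 6, M2 done at 16
  Job 3: M1 done at 14, M2 done at 20
  Job 5: M1 done at 24, M2 done at 28
  Job 4: M1 done at 30, M2 done at 33
Makespan = 33

33


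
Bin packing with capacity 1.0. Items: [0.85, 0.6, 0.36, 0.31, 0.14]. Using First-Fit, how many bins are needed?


Place items sequentially using First-Fit:
  Item 0.85 -> new Bin 1
  Item 0.6 -> new Bin 2
  Item 0.36 -> Bin 2 (now 0.96)
  Item 0.31 -> new Bin 3
  Item 0.14 -> Bin 1 (now 0.99)
Total bins used = 3

3


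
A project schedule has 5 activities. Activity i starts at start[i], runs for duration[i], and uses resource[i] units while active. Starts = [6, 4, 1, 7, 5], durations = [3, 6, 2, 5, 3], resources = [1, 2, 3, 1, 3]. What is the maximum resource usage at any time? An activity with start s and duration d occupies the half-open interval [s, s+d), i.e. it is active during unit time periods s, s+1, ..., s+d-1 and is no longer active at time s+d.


Each activity i is active on [start_i, start_i + duration_i).
Compute total resource usage per time slot:
  t=0: active resources = [], total = 0
  t=1: active resources = [3], total = 3
  t=2: active resources = [3], total = 3
  t=3: active resources = [], total = 0
  t=4: active resources = [2], total = 2
  t=5: active resources = [2, 3], total = 5
  t=6: active resources = [1, 2, 3], total = 6
  t=7: active resources = [1, 2, 1, 3], total = 7
  t=8: active resources = [1, 2, 1], total = 4
  t=9: active resources = [2, 1], total = 3
  t=10: active resources = [1], total = 1
  t=11: active resources = [1], total = 1
Peak resource demand = 7

7


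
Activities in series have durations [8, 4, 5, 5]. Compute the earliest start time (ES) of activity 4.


Activity 4 starts after activities 1 through 3 complete.
Predecessor durations: [8, 4, 5]
ES = 8 + 4 + 5 = 17

17


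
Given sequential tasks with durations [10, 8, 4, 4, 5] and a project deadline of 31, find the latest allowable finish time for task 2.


LF(activity 2) = deadline - sum of successor durations
Successors: activities 3 through 5 with durations [4, 4, 5]
Sum of successor durations = 13
LF = 31 - 13 = 18

18


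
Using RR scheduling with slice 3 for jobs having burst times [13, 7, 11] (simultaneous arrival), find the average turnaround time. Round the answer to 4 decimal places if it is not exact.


Time quantum = 3
Execution trace:
  J1 runs 3 units, time = 3
  J2 runs 3 units, time = 6
  J3 runs 3 units, time = 9
  J1 runs 3 units, time = 12
  J2 runs 3 units, time = 15
  J3 runs 3 units, time = 18
  J1 runs 3 units, time = 21
  J2 runs 1 units, time = 22
  J3 runs 3 units, time = 25
  J1 runs 3 units, time = 28
  J3 runs 2 units, time = 30
  J1 runs 1 units, time = 31
Finish times: [31, 22, 30]
Average turnaround = 83/3 = 27.6667

27.6667


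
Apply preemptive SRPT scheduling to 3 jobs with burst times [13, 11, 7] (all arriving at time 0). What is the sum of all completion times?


Since all jobs arrive at t=0, SRPT equals SPT ordering.
SPT order: [7, 11, 13]
Completion times:
  Job 1: p=7, C=7
  Job 2: p=11, C=18
  Job 3: p=13, C=31
Total completion time = 7 + 18 + 31 = 56

56


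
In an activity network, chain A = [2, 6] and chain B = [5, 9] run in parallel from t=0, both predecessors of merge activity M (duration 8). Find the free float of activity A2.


ES(A2) = sum of predecessors on chain A = 2
EF(A2) = ES + duration = 2 + 6 = 8
Successor of A2 is M. ES(M) = max(sum(A), sum(B)) = max(8, 14) = 14
Free float = ES(successor) - EF(current) = 14 - 8 = 6

6


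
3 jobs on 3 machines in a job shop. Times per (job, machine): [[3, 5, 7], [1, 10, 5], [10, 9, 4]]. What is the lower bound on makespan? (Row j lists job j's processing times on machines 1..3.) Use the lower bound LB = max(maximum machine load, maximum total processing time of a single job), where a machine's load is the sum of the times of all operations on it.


Machine loads:
  Machine 1: 3 + 1 + 10 = 14
  Machine 2: 5 + 10 + 9 = 24
  Machine 3: 7 + 5 + 4 = 16
Max machine load = 24
Job totals:
  Job 1: 15
  Job 2: 16
  Job 3: 23
Max job total = 23
Lower bound = max(24, 23) = 24

24


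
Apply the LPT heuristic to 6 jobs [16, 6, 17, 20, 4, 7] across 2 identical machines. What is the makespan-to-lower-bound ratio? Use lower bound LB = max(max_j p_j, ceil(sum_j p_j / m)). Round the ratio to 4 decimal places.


LPT order: [20, 17, 16, 7, 6, 4]
Machine loads after assignment: [37, 33]
LPT makespan = 37
Lower bound = max(max_job, ceil(total/2)) = max(20, 35) = 35
Ratio = 37 / 35 = 1.0571

1.0571


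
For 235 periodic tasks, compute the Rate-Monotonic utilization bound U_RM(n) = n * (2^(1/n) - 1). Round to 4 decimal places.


Compute 2^(1/235) = 1.0029539167
Subtract 1: 1.0029539167 - 1 = 0.0029539167
Multiply by n: 235 * 0.0029539167 = 0.6941704245
Round to 4 dp: 0.6942

0.6942
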